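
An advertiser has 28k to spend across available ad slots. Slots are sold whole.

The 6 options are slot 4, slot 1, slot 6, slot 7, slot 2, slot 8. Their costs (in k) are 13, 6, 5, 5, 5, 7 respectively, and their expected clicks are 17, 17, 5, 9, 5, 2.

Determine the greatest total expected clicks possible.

slot 4 + slot 1 + slot 2: cost 13 + 6 + 5 = 24 ≤ 28, expected clicks 17 + 17 + 5 = 39.
slot 4 + slot 1 + slot 7: cost 13 + 6 + 5 = 24 ≤ 28, expected clicks 17 + 17 + 9 = 43.
slot 4 + slot 1 + slot 6: cost 13 + 6 + 5 = 24 ≤ 28, expected clicks 17 + 17 + 5 = 39.
Best is slot 4, slot 1, and slot 7 with total expected clicks 43.

43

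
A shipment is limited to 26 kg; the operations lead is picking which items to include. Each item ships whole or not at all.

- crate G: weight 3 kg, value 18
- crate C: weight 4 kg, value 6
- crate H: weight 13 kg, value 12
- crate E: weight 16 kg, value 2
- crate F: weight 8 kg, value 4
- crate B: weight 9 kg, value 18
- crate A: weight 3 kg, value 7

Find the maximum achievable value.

crate G + crate F + crate B + crate A: weight 3 + 8 + 9 + 3 = 23 ≤ 26, value 18 + 4 + 18 + 7 = 47.
crate G + crate C + crate B + crate A: weight 3 + 4 + 9 + 3 = 19 ≤ 26, value 18 + 6 + 18 + 7 = 49.
crate G + crate H + crate B: weight 3 + 13 + 9 = 25 ≤ 26, value 18 + 12 + 18 = 48.
Best is crate G, crate C, crate B, and crate A with total value 49.

49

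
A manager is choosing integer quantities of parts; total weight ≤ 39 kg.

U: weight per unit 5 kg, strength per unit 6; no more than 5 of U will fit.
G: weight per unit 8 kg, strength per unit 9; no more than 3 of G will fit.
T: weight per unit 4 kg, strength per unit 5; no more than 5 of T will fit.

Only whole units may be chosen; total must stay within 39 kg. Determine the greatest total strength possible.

This is a bounded integer knapsack.
T has the best ratio (5/4); taking only T gives at most 5×5 = 25 (stopped by the supply cap of 5).
Mixing does better — 3×U, 1×G, and 4×T: weight 39 ≤ 39, strength 3·6 + 1·9 + 4·5 = 47.

47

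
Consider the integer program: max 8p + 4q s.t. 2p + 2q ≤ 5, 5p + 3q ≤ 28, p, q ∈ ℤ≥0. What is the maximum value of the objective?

16

(p,q)=(2,0): 2·2+2·0=4≤5, 5·2+3·0=10≤28, objective 16.
(p,q)=(1,1): 2·1+2·1=4≤5, 5·1+3·1=8≤28, objective 12.
(p,q)=(1,0): 2·1+2·0=2≤5, 5·1+3·0=5≤28, objective 8.
The best lattice point is (2,0), giving 16.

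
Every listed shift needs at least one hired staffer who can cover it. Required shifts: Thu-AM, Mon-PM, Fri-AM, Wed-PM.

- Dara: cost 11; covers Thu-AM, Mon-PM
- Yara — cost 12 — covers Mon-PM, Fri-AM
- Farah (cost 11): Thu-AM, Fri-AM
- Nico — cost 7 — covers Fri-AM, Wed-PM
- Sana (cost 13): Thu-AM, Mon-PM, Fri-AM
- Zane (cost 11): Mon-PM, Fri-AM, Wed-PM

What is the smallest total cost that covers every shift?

18

This is a weighted set-cover instance.
Choose Dara and Nico: together they cover Thu-AM, Mon-PM, Fri-AM, Wed-PM — every shift.
Total cost: 11 + 7 = 18.
No cover costs less than 18.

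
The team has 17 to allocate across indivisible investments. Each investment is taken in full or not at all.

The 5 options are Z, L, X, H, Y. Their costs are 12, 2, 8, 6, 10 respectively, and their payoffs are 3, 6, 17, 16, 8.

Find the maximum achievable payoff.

39

L + X + H: cost 2 + 8 + 6 = 16 ≤ 17, payoff 6 + 17 + 16 = 39.
X + H: cost 8 + 6 = 14 ≤ 17, payoff 17 + 16 = 33.
Best is L, X, and H with total payoff 39.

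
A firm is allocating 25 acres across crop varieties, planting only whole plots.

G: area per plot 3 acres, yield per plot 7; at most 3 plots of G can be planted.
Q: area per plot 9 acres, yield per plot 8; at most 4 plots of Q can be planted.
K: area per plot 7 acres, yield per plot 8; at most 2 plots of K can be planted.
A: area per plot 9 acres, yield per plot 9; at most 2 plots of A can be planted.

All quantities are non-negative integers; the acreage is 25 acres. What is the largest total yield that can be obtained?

Take 3×G, 1×K, and 1×A: area 25 ≤ 25, yield 3·7 + 1·8 + 1·9 = 38.
G has the best ratio (7/3) and is taken to its limit of 3; remaining capacity is filled optimally with the others.

38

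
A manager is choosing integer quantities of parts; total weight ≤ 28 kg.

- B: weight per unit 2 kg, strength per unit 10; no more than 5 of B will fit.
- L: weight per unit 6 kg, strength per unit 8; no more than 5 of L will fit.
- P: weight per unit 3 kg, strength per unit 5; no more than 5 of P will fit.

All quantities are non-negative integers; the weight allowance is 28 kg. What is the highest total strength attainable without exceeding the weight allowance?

78

This is a bounded integer knapsack.
Take 5×B, 1×L, and 4×P: weight 28 ≤ 28, strength 5·10 + 1·8 + 4·5 = 78.
B has the best ratio (10/2) and is taken to its limit of 5; remaining capacity is filled optimally with the others.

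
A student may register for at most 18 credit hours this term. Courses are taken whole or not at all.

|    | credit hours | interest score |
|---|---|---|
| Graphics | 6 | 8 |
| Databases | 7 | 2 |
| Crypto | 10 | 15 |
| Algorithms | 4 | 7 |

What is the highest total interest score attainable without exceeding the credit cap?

23

Graphics + Crypto: credit hours 6 + 10 = 16 ≤ 18, interest score 8 + 15 = 23.
Crypto + Algorithms: credit hours 10 + 4 = 14 ≤ 18, interest score 15 + 7 = 22.
Best is Graphics and Crypto with total interest score 23.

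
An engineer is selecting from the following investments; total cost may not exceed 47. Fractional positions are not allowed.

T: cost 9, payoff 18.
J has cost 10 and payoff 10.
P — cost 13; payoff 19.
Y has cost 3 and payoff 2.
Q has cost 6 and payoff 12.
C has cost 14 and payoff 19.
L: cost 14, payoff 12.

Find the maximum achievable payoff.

T + P + Y + Q + C: cost 9 + 13 + 3 + 6 + 14 = 45 ≤ 47, payoff 18 + 19 + 2 + 12 + 19 = 70.
T + P + Q + C: cost 9 + 13 + 6 + 14 = 42 ≤ 47, payoff 18 + 19 + 12 + 19 = 68.
Best is T, P, Y, Q, and C with total payoff 70.

70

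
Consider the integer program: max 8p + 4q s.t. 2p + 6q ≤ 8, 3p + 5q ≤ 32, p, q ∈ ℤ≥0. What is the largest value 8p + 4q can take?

32

(p,q)=(4,0) is feasible, giving 32.
(p,q)=(3,0) is feasible, giving 24.
The best lattice point is (4,0), giving 32.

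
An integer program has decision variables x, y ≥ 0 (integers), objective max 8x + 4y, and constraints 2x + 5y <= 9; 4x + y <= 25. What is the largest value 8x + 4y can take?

(x,y)=(4,0): 2·4+5·0=8≤9, 4·4+1·0=16≤25, objective 32.
(x,y)=(3,0): 2·3+5·0=6≤9, 4·3+1·0=12≤25, objective 24.
The best lattice point is (4,0), giving 32.

32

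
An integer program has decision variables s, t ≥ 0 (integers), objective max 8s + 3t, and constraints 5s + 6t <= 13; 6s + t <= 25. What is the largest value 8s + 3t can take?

Relaxing integrality, the LP optimum is 20.80 at (s,t) = (2.6, 0), which is not an integer point.
(s,t)=(2,0): 5·2+6·0=10≤13, 6·2+1·0=12≤25, objective 16.
(s,t)=(1,1): 5·1+6·1=11≤13, 6·1+1·1=7≤25, objective 11.
The best lattice point is (2,0), giving 16.

16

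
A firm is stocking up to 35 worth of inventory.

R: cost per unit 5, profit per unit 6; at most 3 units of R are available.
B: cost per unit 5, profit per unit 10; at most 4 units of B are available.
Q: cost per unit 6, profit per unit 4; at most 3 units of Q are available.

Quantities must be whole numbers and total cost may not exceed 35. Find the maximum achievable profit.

This is a bounded integer knapsack.
Take 3×R and 4×B: cost 35 ≤ 35, profit 3·6 + 4·10 = 58.
B has the best ratio (10/5) and is taken to its limit of 4; remaining capacity is filled optimally with the others.

58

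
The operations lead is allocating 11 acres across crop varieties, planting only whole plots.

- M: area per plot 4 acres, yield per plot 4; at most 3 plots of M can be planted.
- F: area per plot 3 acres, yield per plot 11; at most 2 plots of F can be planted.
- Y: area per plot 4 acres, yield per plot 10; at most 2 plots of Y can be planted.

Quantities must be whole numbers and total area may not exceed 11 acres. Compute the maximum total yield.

32

2×F and 1×Y: area 10 ≤ 11, yield 2·11 + 1·10 = 32.
1×F and 2×Y: area 11 ≤ 11, yield 1·11 + 2·10 = 31.
Best is 32.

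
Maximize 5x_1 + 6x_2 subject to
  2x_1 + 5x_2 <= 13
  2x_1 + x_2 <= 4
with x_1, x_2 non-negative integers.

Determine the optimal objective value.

(x_1,x_2)=(1,2): 2·1+5·2=12≤13, 2·1+1·2=4≤4, objective 17.
(x_1,x_2)=(0,2): 2·0+5·2=10≤13, 2·0+1·2=2≤4, objective 12.
(x_1,x_2)=(1,1): 2·1+5·1=7≤13, 2·1+1·1=3≤4, objective 11.
(x_1,x_2)=(0,1): 2·0+5·1=5≤13, 2·0+1·1=1≤4, objective 6.
The best lattice point is (1,2), giving 17.

17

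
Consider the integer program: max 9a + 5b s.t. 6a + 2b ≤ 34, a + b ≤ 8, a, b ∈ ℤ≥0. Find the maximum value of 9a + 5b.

56

The continuous relaxation peaks at (4.5, 3.5) with value 58.00; rounding to a feasible lattice point costs some objective.
(a,b)=(4,4): 6·4+2·4=32≤34, 1·4+1·4=8≤8, objective 56.
(a,b)=(5,2): 6·5+2·2=34≤34, 1·5+1·2=7≤8, objective 55.
(a,b)=(3,5): 6·3+2·5=28≤34, 1·3+1·5=8≤8, objective 52.
Maximum is 56 at (a,b)=(4,4).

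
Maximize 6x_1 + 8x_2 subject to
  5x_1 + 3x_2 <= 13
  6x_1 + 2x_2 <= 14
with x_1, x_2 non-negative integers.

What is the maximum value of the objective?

Relaxing integrality, the LP optimum is 34.67 at (x_1,x_2) = (0, 4.33), which is not an integer point.
(x_1,x_2)=(0,4): 5·0+3·4=12≤13, 6·0+2·4=8≤14, objective 32.
(x_1,x_2)=(0,3): 5·0+3·3=9≤13, 6·0+2·3=6≤14, objective 24.
No feasible integer point exceeds 32.

32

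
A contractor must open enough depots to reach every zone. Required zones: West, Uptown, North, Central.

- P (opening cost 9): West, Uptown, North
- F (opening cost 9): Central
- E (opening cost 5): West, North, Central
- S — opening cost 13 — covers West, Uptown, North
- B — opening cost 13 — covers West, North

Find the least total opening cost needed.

This is a weighted set-cover instance.
Choose P and E: together they cover West, Uptown, North, Central — every zone.
Total opening cost: 9 + 5 = 14.

14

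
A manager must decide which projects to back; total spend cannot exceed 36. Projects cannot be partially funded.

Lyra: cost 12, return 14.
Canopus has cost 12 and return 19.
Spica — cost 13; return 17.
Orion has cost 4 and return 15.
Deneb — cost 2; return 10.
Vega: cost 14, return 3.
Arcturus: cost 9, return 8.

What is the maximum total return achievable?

Canopus + Spica + Orion + Deneb: cost 12 + 13 + 4 + 2 = 31 ≤ 36, return 19 + 17 + 15 + 10 = 61.
Lyra + Canopus + Orion + Deneb: cost 12 + 12 + 4 + 2 = 30 ≤ 36, return 14 + 19 + 15 + 10 = 58.
Best is Canopus, Spica, Orion, and Deneb with total return 61.

61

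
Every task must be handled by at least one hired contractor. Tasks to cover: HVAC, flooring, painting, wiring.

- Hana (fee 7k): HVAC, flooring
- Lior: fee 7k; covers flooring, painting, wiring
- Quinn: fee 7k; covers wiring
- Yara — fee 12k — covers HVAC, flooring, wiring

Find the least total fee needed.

14

Choose Hana and Lior: together they cover HVAC, flooring, painting, wiring — every task.
Total fee: 7 + 7 = 14.
No cover costs less than 14.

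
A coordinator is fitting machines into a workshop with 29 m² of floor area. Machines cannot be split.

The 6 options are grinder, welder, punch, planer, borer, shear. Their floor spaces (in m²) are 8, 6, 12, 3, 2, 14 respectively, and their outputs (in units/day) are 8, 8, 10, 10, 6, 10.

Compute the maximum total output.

36

Allowing fractional choices, the relaxed optimum would be about 40.3, but machines are indivisible.
grinder + welder + punch + planer: floor space 8 + 6 + 12 + 3 = 29 ≤ 29, output 8 + 8 + 10 + 10 = 36.
grinder + punch + planer + borer: floor space 8 + 12 + 3 + 2 = 25 ≤ 29, output 8 + 10 + 10 + 6 = 34.
welder + punch + planer + borer: floor space 6 + 12 + 3 + 2 = 23 ≤ 29, output 8 + 10 + 10 + 6 = 34.
Best is grinder, welder, punch, and planer with total output 36.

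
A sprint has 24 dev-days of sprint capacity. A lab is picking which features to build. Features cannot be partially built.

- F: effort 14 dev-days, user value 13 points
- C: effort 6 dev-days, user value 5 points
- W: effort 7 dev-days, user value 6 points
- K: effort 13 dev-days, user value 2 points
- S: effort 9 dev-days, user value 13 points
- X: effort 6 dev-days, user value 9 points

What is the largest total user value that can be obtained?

This is an integer program with binary decision variables.
Allowing fractional choices, the relaxed optimum would be about 30.4, but features are indivisible.
W + S + X: effort 7 + 9 + 6 = 22 ≤ 24, user value 6 + 13 + 9 = 28.
C + S + X: effort 6 + 9 + 6 = 21 ≤ 24, user value 5 + 13 + 9 = 27.
F + S: effort 14 + 9 = 23 ≤ 24, user value 13 + 13 = 26.
Best is W, S, and X with total user value 28.

28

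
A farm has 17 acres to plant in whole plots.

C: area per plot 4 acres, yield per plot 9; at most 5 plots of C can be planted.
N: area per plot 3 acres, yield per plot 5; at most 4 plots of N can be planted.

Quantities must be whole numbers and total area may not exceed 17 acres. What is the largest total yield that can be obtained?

C has the best ratio (9/4); taking only C gives at most 4×9 = 36 (stopped by the area limit).
Optimal: 4×C: area 16 ≤ 17, yield 4·9 = 36.

36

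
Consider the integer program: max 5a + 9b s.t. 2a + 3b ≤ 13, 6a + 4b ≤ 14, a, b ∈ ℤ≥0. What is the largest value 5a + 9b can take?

(a,b)=(0,3) is feasible, giving 27.
(a,b)=(1,2) is feasible, giving 23.
Maximum is 27 at (a,b)=(0,3).

27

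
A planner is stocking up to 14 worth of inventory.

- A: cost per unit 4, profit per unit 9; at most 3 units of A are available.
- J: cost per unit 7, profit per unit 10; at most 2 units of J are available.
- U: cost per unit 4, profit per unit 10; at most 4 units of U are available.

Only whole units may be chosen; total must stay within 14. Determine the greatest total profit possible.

30

This is a bounded integer knapsack.
U has the best ratio (10/4); taking only U gives at most 3×10 = 30 (stopped by the cost limit).
Optimal: 3×U: cost 12 ≤ 14, profit 3·10 = 30.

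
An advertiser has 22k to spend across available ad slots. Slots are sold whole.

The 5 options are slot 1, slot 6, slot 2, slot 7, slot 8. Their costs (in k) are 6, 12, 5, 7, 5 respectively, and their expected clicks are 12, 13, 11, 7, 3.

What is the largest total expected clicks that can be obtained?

Take slot 1, slot 2, and slot 7: cost 6 + 5 + 7 = 18 ≤ 22, expected clicks 12 + 11 + 7 = 30.
No other feasible combination does better.

30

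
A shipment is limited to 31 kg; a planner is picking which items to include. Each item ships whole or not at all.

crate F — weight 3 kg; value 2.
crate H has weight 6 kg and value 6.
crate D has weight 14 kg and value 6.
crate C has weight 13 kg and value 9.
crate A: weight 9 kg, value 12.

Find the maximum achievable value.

Take crate F, crate H, crate C, and crate A: weight 3 + 6 + 13 + 9 = 31 ≤ 31, value 2 + 6 + 9 + 12 = 29.
No other feasible combination does better.

29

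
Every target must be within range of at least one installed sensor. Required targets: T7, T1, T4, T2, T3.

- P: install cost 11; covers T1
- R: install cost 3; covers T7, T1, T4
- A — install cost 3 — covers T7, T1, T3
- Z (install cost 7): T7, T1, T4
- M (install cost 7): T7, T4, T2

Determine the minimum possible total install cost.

The greedy cost-per-new-target heuristic would pick R, A, and M for 13, but a cheaper cover exists.
Choose A and M: together they cover T7, T1, T4, T2, T3 — every target.
Total install cost: 3 + 7 = 10.
No cover costs less than 10.

10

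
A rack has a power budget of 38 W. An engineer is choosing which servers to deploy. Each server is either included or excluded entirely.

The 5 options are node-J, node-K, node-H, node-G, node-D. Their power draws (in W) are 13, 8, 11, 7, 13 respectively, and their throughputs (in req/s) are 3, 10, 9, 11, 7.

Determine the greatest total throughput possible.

This is an integer program with binary decision variables.
Take node-K, node-H, and node-G: power draw 8 + 11 + 7 = 26 ≤ 38, throughput 10 + 9 + 11 = 30.
No other feasible combination does better.

30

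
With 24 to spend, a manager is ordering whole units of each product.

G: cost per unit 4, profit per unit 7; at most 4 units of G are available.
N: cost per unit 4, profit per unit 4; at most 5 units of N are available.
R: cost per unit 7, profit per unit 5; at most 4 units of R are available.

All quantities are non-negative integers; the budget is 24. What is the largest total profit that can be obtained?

Take 4×G and 2×N: cost 24 ≤ 24, profit 4·7 + 2·4 = 36.
G has the best ratio (7/4) and is taken to its limit of 4; remaining capacity is filled optimally with the others.

36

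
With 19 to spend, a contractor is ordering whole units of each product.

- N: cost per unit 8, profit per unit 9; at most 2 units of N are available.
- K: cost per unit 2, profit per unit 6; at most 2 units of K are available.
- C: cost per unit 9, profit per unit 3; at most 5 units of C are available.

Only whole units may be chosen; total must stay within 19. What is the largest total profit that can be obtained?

24

This is a bounded integer knapsack.
K has the best ratio (6/2); taking only K gives at most 2×6 = 12 (stopped by the supply cap of 2).
Mixing does better — 2×N and 1×K: cost 18 ≤ 19, profit 2·9 + 1·6 = 24.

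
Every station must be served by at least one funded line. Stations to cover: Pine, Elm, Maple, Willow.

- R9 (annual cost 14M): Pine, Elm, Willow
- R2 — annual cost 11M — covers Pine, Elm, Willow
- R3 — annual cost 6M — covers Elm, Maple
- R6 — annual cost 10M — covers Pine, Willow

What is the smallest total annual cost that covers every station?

This is an integer covering problem.
Choose R3 and R6: together they cover Pine, Elm, Maple, Willow — every station.
Total annual cost: 6 + 10 = 16.
No cover costs less than 16.

16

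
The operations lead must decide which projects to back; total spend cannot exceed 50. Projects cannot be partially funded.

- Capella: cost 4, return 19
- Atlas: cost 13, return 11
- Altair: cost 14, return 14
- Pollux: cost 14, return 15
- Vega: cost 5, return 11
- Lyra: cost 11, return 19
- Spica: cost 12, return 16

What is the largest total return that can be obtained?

80

Take Capella, Pollux, Vega, Lyra, and Spica: cost 4 + 14 + 5 + 11 + 12 = 46 ≤ 50, return 19 + 15 + 11 + 19 + 16 = 80.
No other feasible combination does better.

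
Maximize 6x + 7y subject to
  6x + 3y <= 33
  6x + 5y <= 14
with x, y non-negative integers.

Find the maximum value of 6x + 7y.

(x,y)=(0,2): 6·0+3·2=6≤33, 6·0+5·2=10≤14, objective 14.
(x,y)=(1,1): 6·1+3·1=9≤33, 6·1+5·1=11≤14, objective 13.
(x,y)=(0,1): 6·0+3·1=3≤33, 6·0+5·1=5≤14, objective 7.
No feasible integer point exceeds 14.

14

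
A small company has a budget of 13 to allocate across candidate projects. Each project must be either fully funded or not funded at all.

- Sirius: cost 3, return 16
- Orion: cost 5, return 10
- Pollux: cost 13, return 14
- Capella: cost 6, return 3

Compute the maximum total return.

26

Allowing fractional choices, the relaxed optimum would be about 31.4, but projects are indivisible.
Sirius + Orion: cost 3 + 5 = 8 ≤ 13, return 16 + 10 = 26.
Sirius + Capella: cost 3 + 6 = 9 ≤ 13, return 16 + 3 = 19.
Best is Sirius and Orion with total return 26.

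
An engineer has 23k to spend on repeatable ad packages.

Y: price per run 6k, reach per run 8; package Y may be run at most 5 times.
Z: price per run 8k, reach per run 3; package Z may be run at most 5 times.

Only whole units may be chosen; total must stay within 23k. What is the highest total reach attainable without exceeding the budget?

This is a bounded integer knapsack.
Take 3×Y: price 18 ≤ 23, reach 3·8 = 24.
No other integer combination yields more.

24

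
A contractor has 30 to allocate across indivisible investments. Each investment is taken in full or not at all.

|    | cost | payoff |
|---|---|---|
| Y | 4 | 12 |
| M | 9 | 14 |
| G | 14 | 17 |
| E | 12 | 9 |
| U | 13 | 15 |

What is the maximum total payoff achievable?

43

Y + M + U: cost 4 + 9 + 13 = 26 ≤ 30, payoff 12 + 14 + 15 = 41.
Y + M + G: cost 4 + 9 + 14 = 27 ≤ 30, payoff 12 + 14 + 17 = 43.
Best is Y, M, and G with total payoff 43.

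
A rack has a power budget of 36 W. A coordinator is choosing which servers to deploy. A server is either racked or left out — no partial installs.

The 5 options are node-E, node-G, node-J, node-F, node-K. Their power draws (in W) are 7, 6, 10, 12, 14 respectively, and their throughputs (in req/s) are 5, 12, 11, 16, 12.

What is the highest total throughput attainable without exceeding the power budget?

Treat it as a binary knapsack problem.
Take node-E, node-G, node-J, and node-F: power draw 7 + 6 + 10 + 12 = 35 ≤ 36, throughput 5 + 12 + 11 + 16 = 44.
No other feasible combination does better.

44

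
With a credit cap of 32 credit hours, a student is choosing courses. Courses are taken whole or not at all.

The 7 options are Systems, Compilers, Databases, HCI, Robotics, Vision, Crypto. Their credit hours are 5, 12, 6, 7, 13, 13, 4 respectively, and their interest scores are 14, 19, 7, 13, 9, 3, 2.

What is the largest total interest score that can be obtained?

53

Systems + Compilers + HCI + Crypto: credit hours 5 + 12 + 7 + 4 = 28 ≤ 32, interest score 14 + 19 + 13 + 2 = 48.
Systems + Compilers + Databases + HCI: credit hours 5 + 12 + 6 + 7 = 30 ≤ 32, interest score 14 + 19 + 7 + 13 = 53.
Systems + Compilers + HCI: credit hours 5 + 12 + 7 = 24 ≤ 32, interest score 14 + 19 + 13 = 46.
Best is Systems, Compilers, Databases, and HCI with total interest score 53.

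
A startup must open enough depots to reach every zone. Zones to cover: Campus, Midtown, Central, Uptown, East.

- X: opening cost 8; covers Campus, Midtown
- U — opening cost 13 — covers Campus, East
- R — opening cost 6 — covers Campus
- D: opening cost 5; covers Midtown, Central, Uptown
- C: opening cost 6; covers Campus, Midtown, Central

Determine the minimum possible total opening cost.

18

The greedy cost-per-new-zone heuristic would pick D, R, and U for 24, but a cheaper cover exists.
Choose U and D: together they cover Campus, Midtown, Central, Uptown, East — every zone.
Total opening cost: 13 + 5 = 18.
No cover costs less than 18.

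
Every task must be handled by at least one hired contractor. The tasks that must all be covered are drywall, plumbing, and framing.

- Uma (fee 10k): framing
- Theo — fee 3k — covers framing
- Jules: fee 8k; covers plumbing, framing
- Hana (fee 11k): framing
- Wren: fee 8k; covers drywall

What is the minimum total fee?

16

The greedy cost-per-new-task heuristic would pick Theo, Jules, and Wren for 19, but a cheaper cover exists.
Choose Jules and Wren: together they cover drywall, plumbing, framing — every task.
Total fee: 8 + 8 = 16.
No cover costs less than 16.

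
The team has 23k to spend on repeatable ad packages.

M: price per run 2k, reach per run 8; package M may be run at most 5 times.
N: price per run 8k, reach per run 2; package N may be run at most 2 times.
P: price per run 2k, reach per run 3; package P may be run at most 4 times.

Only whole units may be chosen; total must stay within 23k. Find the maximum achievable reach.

52

This is a bounded integer knapsack.
Take 5×M and 4×P: price 18 ≤ 23, reach 5·8 + 4·3 = 52.
M has the best ratio (8/2) and is taken to its limit of 5; remaining capacity is filled optimally with the others.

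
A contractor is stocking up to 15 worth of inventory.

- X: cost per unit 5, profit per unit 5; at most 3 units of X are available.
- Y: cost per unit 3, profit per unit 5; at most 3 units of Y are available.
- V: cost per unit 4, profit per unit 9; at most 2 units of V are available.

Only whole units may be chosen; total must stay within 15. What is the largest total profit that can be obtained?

28

V has the best ratio (9/4); taking only V gives at most 2×9 = 18 (stopped by the supply cap of 2).
Mixing does better — 2×Y and 2×V: cost 14 ≤ 15, profit 2·5 + 2·9 = 28.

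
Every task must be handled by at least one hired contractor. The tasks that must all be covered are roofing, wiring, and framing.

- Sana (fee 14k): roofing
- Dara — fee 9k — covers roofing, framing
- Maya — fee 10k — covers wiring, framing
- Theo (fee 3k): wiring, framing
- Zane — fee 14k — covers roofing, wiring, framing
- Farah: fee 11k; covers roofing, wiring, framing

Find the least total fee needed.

This is an integer covering problem.
The greedy cost-per-new-task heuristic would pick Theo and Dara for 12, but a cheaper cover exists.
Farah alone covers roofing, wiring, framing — every task.
Total fee: 11.
No cover costs less than 11.

11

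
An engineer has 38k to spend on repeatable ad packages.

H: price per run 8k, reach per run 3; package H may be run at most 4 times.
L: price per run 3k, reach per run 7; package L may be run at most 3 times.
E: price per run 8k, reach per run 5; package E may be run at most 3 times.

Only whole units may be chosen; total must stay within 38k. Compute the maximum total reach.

36

This is a bounded integer knapsack.
L has the best ratio (7/3); taking only L gives at most 3×7 = 21 (stopped by the supply cap of 3).
Mixing does better — 3×L and 3×E: price 33 ≤ 38, reach 3·7 + 3·5 = 36.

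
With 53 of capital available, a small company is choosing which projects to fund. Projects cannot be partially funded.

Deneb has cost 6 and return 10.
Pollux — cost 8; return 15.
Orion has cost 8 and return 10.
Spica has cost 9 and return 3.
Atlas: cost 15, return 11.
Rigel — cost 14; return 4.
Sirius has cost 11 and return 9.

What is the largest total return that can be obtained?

55

Deneb + Pollux + Orion + Atlas + Sirius: cost 6 + 8 + 8 + 15 + 11 = 48 ≤ 53, return 10 + 15 + 10 + 11 + 9 = 55.
Deneb + Pollux + Orion + Atlas + Rigel: cost 6 + 8 + 8 + 15 + 14 = 51 ≤ 53, return 10 + 15 + 10 + 11 + 4 = 50.
Deneb + Pollux + Orion + Spica + Atlas: cost 6 + 8 + 8 + 9 + 15 = 46 ≤ 53, return 10 + 15 + 10 + 3 + 11 = 49.
Best is Deneb, Pollux, Orion, Atlas, and Sirius with total return 55.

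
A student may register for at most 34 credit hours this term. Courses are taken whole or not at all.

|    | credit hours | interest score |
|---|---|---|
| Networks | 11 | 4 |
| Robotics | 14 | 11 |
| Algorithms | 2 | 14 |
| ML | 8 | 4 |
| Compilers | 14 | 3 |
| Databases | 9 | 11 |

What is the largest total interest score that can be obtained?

40

This is a 0-1 knapsack instance.
Networks + Algorithms + ML + Databases: credit hours 11 + 2 + 8 + 9 = 30 ≤ 34, interest score 4 + 14 + 4 + 11 = 33.
Robotics + Algorithms + Databases: credit hours 14 + 2 + 9 = 25 ≤ 34, interest score 11 + 14 + 11 = 36.
Robotics + Algorithms + ML + Databases: credit hours 14 + 2 + 8 + 9 = 33 ≤ 34, interest score 11 + 14 + 4 + 11 = 40.
Best is Robotics, Algorithms, ML, and Databases with total interest score 40.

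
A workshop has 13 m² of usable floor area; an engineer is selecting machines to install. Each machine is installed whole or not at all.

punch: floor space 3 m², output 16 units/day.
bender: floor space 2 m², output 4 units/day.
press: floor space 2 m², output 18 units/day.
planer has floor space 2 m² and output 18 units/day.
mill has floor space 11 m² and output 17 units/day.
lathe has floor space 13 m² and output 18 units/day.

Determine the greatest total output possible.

This is an integer program with binary decision variables.
Allowing fractional choices, the relaxed optimum would be about 62.2, but machines are indivisible.
punch + bender + press + planer: floor space 3 + 2 + 2 + 2 = 9 ≤ 13, output 16 + 4 + 18 + 18 = 56.
punch + press + planer: floor space 3 + 2 + 2 = 7 ≤ 13, output 16 + 18 + 18 = 52.
bender + press + planer: floor space 2 + 2 + 2 = 6 ≤ 13, output 4 + 18 + 18 = 40.
Best is punch, bender, press, and planer with total output 56.

56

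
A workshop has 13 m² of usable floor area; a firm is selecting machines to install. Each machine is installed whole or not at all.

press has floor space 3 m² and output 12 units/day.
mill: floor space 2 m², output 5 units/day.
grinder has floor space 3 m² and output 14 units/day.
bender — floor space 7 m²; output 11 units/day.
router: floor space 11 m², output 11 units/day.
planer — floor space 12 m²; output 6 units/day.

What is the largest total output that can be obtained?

Allowing fractional choices, the relaxed optimum would be about 38.9, but machines are indivisible.
press + grinder + bender: floor space 3 + 3 + 7 = 13 ≤ 13, output 12 + 14 + 11 = 37.
mill + grinder + bender: floor space 2 + 3 + 7 = 12 ≤ 13, output 5 + 14 + 11 = 30.
press + mill + grinder: floor space 3 + 2 + 3 = 8 ≤ 13, output 12 + 5 + 14 = 31.
Best is press, grinder, and bender with total output 37.

37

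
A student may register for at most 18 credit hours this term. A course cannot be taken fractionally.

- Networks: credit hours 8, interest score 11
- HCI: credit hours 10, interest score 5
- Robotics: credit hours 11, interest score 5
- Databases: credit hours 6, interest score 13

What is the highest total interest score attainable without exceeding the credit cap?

24

Take Networks and Databases: credit hours 8 + 6 = 14 ≤ 18, interest score 11 + 13 = 24.
No other feasible combination does better.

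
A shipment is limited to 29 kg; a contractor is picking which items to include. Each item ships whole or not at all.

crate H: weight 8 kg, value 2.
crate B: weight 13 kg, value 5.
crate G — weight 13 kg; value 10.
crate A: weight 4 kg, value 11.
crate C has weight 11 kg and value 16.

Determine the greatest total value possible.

37

crate B + crate A + crate C: weight 13 + 4 + 11 = 28 ≤ 29, value 5 + 11 + 16 = 32.
crate H + crate A + crate C: weight 8 + 4 + 11 = 23 ≤ 29, value 2 + 11 + 16 = 29.
crate G + crate A + crate C: weight 13 + 4 + 11 = 28 ≤ 29, value 10 + 11 + 16 = 37.
Best is crate G, crate A, and crate C with total value 37.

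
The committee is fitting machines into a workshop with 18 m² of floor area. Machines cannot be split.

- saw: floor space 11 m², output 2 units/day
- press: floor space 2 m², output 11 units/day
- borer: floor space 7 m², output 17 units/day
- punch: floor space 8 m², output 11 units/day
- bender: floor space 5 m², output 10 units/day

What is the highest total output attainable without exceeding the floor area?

39

press + borer + bender: floor space 2 + 7 + 5 = 14 ≤ 18, output 11 + 17 + 10 = 38.
press + borer + punch: floor space 2 + 7 + 8 = 17 ≤ 18, output 11 + 17 + 11 = 39.
press + punch + bender: floor space 2 + 8 + 5 = 15 ≤ 18, output 11 + 11 + 10 = 32.
Best is press, borer, and punch with total output 39.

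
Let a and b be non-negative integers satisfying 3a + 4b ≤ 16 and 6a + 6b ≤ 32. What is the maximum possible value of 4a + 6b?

(a,b)=(0,4): 3·0+4·4=16≤16, 6·0+6·4=24≤32, objective 24.
(a,b)=(1,3): 3·1+4·3=15≤16, 6·1+6·3=24≤32, objective 22.
The best lattice point is (0,4), giving 24.

24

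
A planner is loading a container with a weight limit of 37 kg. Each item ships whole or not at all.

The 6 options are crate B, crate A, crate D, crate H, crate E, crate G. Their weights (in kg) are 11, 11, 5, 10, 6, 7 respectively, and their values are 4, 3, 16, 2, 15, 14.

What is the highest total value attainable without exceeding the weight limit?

Take crate B, crate D, crate E, and crate G: weight 11 + 5 + 6 + 7 = 29 ≤ 37, value 4 + 16 + 15 + 14 = 49.
No other feasible combination does better.

49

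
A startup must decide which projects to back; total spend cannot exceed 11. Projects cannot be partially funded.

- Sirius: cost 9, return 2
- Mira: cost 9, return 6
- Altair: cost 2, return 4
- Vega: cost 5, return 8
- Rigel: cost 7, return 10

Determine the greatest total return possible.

14

Allowing fractional choices, the relaxed optimum would be about 17.7, but projects are indivisible.
Rigel: cost 7 ≤ 11, return 10.
Altair + Vega: cost 2 + 5 = 7 ≤ 11, return 4 + 8 = 12.
Altair + Rigel: cost 2 + 7 = 9 ≤ 11, return 4 + 10 = 14.
Best is Altair and Rigel with total return 14.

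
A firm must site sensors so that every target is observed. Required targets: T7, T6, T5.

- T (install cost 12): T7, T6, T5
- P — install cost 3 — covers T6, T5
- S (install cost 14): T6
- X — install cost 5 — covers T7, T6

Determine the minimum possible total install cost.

8

This is a weighted set-cover instance.
Choose P and X: together they cover T7, T6, T5 — every target.
Total install cost: 3 + 5 = 8.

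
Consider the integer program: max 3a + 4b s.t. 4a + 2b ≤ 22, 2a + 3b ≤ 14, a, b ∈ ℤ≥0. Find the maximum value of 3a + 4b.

20

The continuous relaxation peaks at (4.75, 1.5) with value 20.25; rounding to a feasible lattice point costs some objective.
(a,b)=(4,2): 4·4+2·2=20≤22, 2·4+3·2=14≤14, objective 20.
(a,b)=(5,1): 4·5+2·1=22≤22, 2·5+3·1=13≤14, objective 19.
No feasible integer point exceeds 20.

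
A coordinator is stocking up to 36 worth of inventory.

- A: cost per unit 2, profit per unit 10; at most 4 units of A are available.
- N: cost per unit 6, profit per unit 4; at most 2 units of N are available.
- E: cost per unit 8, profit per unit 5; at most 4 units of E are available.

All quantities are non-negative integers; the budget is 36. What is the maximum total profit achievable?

58

4×A and 3×E: cost 32 ≤ 36, profit 4·10 + 3·5 = 55.
4×A, 2×N, and 2×E: cost 36 ≤ 36, profit 4·10 + 2·4 + 2·5 = 58.
Best is 58.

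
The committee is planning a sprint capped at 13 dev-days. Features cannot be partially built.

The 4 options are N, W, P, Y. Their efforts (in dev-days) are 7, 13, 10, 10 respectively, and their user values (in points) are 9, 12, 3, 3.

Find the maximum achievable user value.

Allowing fractional choices, the relaxed optimum would be about 14.5, but features are indivisible.
W: effort 13 ≤ 13, user value 12.
N: effort 7 ≤ 13, user value 9.
Best is W with total user value 12.

12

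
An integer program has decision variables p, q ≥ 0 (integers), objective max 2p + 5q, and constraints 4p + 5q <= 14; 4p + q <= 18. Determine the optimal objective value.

Relaxing integrality, the LP optimum is 14.00 at (p,q) = (0, 2.8), which is not an integer point.
(p,q)=(1,2): 4·1+5·2=14≤14, 4·1+1·2=6≤18, objective 12.
(p,q)=(0,2): 4·0+5·2=10≤14, 4·0+1·2=2≤18, objective 10.
No feasible integer point exceeds 12.

12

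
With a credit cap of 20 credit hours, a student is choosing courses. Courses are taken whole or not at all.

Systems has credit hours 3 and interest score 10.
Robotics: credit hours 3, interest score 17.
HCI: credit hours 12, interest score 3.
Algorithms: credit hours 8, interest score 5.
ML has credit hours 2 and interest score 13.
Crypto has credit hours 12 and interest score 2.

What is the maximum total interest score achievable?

Take Systems, Robotics, Algorithms, and ML: credit hours 3 + 3 + 8 + 2 = 16 ≤ 20, interest score 10 + 17 + 5 + 13 = 45.
No other feasible combination does better.

45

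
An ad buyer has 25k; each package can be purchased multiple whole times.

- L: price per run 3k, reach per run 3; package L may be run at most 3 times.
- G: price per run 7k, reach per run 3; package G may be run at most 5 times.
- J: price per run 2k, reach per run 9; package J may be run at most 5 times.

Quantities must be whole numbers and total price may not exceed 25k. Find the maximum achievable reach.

54

Take 2×L, 1×G, and 5×J: price 23 ≤ 25, reach 2·3 + 1·3 + 5·9 = 54.
J has the best ratio (9/2) and is taken to its limit of 5; remaining capacity is filled optimally with the others.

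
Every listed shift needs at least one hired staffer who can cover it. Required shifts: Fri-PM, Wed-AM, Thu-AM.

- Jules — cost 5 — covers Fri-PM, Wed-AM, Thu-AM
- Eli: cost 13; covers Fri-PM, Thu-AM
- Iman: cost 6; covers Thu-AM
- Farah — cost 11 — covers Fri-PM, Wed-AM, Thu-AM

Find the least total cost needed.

This is a weighted set-cover instance.
Jules alone covers Fri-PM, Wed-AM, Thu-AM — every shift.
Total cost: 5.
No cover costs less than 5.

5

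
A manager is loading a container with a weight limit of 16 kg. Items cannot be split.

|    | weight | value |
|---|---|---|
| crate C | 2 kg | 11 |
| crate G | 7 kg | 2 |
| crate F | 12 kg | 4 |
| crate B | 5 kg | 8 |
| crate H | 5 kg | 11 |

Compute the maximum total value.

Take crate C, crate B, and crate H: weight 2 + 5 + 5 = 12 ≤ 16, value 11 + 8 + 11 = 30.
No other feasible combination does better.

30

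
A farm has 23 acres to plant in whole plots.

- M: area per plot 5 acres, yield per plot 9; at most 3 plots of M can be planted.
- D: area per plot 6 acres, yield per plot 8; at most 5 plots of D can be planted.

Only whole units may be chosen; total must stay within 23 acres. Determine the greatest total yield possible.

3×M and 1×D: area 21 ≤ 23, yield 3·9 + 1·8 = 35.
2×M and 2×D: area 22 ≤ 23, yield 2·9 + 2·8 = 34.
Best is 35.

35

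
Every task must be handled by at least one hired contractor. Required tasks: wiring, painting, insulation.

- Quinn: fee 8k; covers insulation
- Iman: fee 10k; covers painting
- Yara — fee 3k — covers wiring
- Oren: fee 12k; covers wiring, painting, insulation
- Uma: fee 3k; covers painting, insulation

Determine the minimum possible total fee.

6

Choose Yara and Uma: together they cover wiring, painting, insulation — every task.
Total fee: 3 + 3 = 6.
No cover costs less than 6.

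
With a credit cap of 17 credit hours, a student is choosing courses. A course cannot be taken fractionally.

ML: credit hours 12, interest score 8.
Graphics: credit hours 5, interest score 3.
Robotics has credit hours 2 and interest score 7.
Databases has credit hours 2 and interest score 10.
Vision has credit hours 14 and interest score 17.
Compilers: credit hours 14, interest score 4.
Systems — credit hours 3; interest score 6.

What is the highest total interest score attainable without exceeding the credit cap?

ML + Robotics + Databases: credit hours 12 + 2 + 2 = 16 ≤ 17, interest score 8 + 7 + 10 = 25.
Databases + Vision: credit hours 2 + 14 = 16 ≤ 17, interest score 10 + 17 = 27.
Graphics + Robotics + Databases + Systems: credit hours 5 + 2 + 2 + 3 = 12 ≤ 17, interest score 3 + 7 + 10 + 6 = 26.
Best is Databases and Vision with total interest score 27.

27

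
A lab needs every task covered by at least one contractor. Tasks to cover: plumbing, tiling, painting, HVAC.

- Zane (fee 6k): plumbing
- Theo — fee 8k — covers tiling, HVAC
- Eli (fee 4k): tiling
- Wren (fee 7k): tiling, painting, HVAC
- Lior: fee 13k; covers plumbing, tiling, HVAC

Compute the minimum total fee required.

Choose Zane and Wren: together they cover plumbing, tiling, painting, HVAC — every task.
Total fee: 6 + 7 = 13.

13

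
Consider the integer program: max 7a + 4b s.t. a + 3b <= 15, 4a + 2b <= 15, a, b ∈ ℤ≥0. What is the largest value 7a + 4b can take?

The continuous relaxation peaks at (1.5, 4.5) with value 28.50; rounding to a feasible lattice point costs some objective.
(a,b)=(2,3): 1·2+3·3=11≤15, 4·2+2·3=14≤15, objective 26.
(a,b)=(1,4): 1·1+3·4=13≤15, 4·1+2·4=12≤15, objective 23.
The best lattice point is (2,3), giving 26.

26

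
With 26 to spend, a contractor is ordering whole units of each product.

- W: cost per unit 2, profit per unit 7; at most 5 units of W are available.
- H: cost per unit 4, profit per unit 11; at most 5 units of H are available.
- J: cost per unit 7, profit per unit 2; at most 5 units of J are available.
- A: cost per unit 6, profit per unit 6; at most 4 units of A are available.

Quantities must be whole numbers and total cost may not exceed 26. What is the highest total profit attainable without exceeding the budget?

79

5×W and 4×H: cost 26 ≤ 26, profit 5·7 + 4·11 = 79.
3×W and 5×H: cost 26 ≤ 26, profit 3·7 + 5·11 = 76.
Best is 79.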